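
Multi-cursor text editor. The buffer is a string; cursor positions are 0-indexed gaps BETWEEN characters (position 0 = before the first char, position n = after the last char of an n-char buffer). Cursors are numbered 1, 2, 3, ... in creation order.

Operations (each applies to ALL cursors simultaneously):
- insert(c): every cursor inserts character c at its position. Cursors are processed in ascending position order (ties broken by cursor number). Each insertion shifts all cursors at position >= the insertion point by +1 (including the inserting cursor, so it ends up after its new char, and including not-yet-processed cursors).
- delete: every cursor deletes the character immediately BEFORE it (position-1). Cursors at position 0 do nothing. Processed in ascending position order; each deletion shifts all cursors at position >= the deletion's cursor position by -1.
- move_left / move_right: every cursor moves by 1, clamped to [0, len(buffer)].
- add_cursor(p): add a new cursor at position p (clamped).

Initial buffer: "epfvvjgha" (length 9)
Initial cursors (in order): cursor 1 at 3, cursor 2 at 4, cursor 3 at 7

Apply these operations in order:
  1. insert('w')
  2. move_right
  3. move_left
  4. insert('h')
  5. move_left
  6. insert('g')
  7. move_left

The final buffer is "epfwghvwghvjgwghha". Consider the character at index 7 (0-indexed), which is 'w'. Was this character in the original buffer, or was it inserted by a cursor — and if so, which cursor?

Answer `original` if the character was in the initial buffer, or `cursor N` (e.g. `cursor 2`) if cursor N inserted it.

After op 1 (insert('w')): buffer="epfwvwvjgwha" (len 12), cursors c1@4 c2@6 c3@10, authorship ...1.2...3..
After op 2 (move_right): buffer="epfwvwvjgwha" (len 12), cursors c1@5 c2@7 c3@11, authorship ...1.2...3..
After op 3 (move_left): buffer="epfwvwvjgwha" (len 12), cursors c1@4 c2@6 c3@10, authorship ...1.2...3..
After op 4 (insert('h')): buffer="epfwhvwhvjgwhha" (len 15), cursors c1@5 c2@8 c3@13, authorship ...11.22...33..
After op 5 (move_left): buffer="epfwhvwhvjgwhha" (len 15), cursors c1@4 c2@7 c3@12, authorship ...11.22...33..
After op 6 (insert('g')): buffer="epfwghvwghvjgwghha" (len 18), cursors c1@5 c2@9 c3@15, authorship ...111.222...333..
After op 7 (move_left): buffer="epfwghvwghvjgwghha" (len 18), cursors c1@4 c2@8 c3@14, authorship ...111.222...333..
Authorship (.=original, N=cursor N): . . . 1 1 1 . 2 2 2 . . . 3 3 3 . .
Index 7: author = 2

Answer: cursor 2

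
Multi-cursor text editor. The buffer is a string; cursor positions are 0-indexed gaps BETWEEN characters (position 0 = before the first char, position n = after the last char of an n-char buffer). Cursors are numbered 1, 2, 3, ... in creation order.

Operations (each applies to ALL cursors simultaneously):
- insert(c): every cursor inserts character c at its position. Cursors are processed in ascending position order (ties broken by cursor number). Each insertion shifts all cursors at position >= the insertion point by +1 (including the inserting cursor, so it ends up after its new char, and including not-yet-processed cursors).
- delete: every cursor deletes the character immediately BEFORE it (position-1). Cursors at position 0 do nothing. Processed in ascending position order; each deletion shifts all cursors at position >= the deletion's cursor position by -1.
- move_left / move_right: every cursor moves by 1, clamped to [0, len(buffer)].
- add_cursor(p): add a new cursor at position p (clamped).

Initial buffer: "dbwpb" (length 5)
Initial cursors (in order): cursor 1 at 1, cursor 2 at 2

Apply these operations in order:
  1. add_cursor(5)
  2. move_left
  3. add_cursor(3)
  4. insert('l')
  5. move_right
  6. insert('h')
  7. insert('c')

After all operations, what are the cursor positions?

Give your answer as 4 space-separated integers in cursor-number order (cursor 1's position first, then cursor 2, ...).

Answer: 4 8 17 13

Derivation:
After op 1 (add_cursor(5)): buffer="dbwpb" (len 5), cursors c1@1 c2@2 c3@5, authorship .....
After op 2 (move_left): buffer="dbwpb" (len 5), cursors c1@0 c2@1 c3@4, authorship .....
After op 3 (add_cursor(3)): buffer="dbwpb" (len 5), cursors c1@0 c2@1 c4@3 c3@4, authorship .....
After op 4 (insert('l')): buffer="ldlbwlplb" (len 9), cursors c1@1 c2@3 c4@6 c3@8, authorship 1.2..4.3.
After op 5 (move_right): buffer="ldlbwlplb" (len 9), cursors c1@2 c2@4 c4@7 c3@9, authorship 1.2..4.3.
After op 6 (insert('h')): buffer="ldhlbhwlphlbh" (len 13), cursors c1@3 c2@6 c4@10 c3@13, authorship 1.12.2.4.43.3
After op 7 (insert('c')): buffer="ldhclbhcwlphclbhc" (len 17), cursors c1@4 c2@8 c4@13 c3@17, authorship 1.112.22.4.443.33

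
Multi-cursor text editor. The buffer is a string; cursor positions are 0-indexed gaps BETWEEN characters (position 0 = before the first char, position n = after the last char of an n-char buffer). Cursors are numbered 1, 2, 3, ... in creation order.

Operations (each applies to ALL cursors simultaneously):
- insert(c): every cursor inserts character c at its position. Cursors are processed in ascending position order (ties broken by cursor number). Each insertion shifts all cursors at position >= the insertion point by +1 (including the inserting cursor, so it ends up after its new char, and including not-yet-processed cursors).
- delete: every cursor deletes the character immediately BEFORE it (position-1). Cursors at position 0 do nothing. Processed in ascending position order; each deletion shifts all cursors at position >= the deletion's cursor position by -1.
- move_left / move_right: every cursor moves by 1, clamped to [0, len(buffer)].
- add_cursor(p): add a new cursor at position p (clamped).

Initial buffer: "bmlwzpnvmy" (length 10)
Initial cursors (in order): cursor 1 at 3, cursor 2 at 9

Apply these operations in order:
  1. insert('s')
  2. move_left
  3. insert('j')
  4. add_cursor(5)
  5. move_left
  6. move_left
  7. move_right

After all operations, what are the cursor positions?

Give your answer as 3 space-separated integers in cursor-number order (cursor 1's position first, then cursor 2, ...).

Answer: 3 11 4

Derivation:
After op 1 (insert('s')): buffer="bmlswzpnvmsy" (len 12), cursors c1@4 c2@11, authorship ...1......2.
After op 2 (move_left): buffer="bmlswzpnvmsy" (len 12), cursors c1@3 c2@10, authorship ...1......2.
After op 3 (insert('j')): buffer="bmljswzpnvmjsy" (len 14), cursors c1@4 c2@12, authorship ...11......22.
After op 4 (add_cursor(5)): buffer="bmljswzpnvmjsy" (len 14), cursors c1@4 c3@5 c2@12, authorship ...11......22.
After op 5 (move_left): buffer="bmljswzpnvmjsy" (len 14), cursors c1@3 c3@4 c2@11, authorship ...11......22.
After op 6 (move_left): buffer="bmljswzpnvmjsy" (len 14), cursors c1@2 c3@3 c2@10, authorship ...11......22.
After op 7 (move_right): buffer="bmljswzpnvmjsy" (len 14), cursors c1@3 c3@4 c2@11, authorship ...11......22.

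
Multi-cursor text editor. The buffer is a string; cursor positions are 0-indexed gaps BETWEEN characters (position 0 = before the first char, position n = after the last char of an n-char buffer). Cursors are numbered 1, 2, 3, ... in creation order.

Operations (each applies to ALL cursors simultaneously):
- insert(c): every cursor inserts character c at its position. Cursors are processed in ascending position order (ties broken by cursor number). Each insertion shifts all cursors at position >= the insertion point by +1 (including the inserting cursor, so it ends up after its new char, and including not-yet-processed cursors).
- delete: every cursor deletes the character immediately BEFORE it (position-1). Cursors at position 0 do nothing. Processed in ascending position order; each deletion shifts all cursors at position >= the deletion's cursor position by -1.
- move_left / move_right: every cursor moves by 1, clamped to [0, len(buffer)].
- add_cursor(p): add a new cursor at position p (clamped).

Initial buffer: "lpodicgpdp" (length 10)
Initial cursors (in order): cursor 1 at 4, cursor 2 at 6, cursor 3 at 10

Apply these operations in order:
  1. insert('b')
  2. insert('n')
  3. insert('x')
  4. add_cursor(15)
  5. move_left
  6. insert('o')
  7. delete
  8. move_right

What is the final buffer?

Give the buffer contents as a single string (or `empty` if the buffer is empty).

After op 1 (insert('b')): buffer="lpodbicbgpdpb" (len 13), cursors c1@5 c2@8 c3@13, authorship ....1..2....3
After op 2 (insert('n')): buffer="lpodbnicbngpdpbn" (len 16), cursors c1@6 c2@10 c3@16, authorship ....11..22....33
After op 3 (insert('x')): buffer="lpodbnxicbnxgpdpbnx" (len 19), cursors c1@7 c2@12 c3@19, authorship ....111..222....333
After op 4 (add_cursor(15)): buffer="lpodbnxicbnxgpdpbnx" (len 19), cursors c1@7 c2@12 c4@15 c3@19, authorship ....111..222....333
After op 5 (move_left): buffer="lpodbnxicbnxgpdpbnx" (len 19), cursors c1@6 c2@11 c4@14 c3@18, authorship ....111..222....333
After op 6 (insert('o')): buffer="lpodbnoxicbnoxgpodpbnox" (len 23), cursors c1@7 c2@13 c4@17 c3@22, authorship ....1111..2222..4..3333
After op 7 (delete): buffer="lpodbnxicbnxgpdpbnx" (len 19), cursors c1@6 c2@11 c4@14 c3@18, authorship ....111..222....333
After op 8 (move_right): buffer="lpodbnxicbnxgpdpbnx" (len 19), cursors c1@7 c2@12 c4@15 c3@19, authorship ....111..222....333

Answer: lpodbnxicbnxgpdpbnx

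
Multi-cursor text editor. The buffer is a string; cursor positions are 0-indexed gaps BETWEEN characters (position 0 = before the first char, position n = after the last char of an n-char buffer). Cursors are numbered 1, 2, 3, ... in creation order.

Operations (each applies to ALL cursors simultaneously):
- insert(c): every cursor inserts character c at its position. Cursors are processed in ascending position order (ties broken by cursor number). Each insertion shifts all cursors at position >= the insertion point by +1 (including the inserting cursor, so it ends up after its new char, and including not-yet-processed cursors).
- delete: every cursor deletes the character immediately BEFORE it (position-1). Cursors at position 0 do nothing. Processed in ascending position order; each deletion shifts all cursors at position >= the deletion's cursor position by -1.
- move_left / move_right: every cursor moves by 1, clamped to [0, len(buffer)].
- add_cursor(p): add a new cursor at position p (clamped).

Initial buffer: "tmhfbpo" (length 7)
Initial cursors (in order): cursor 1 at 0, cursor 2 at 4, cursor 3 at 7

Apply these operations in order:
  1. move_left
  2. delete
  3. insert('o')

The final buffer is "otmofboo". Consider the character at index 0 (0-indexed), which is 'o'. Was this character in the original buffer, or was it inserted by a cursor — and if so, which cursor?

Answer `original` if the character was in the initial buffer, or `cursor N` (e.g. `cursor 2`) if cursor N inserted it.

After op 1 (move_left): buffer="tmhfbpo" (len 7), cursors c1@0 c2@3 c3@6, authorship .......
After op 2 (delete): buffer="tmfbo" (len 5), cursors c1@0 c2@2 c3@4, authorship .....
After op 3 (insert('o')): buffer="otmofboo" (len 8), cursors c1@1 c2@4 c3@7, authorship 1..2..3.
Authorship (.=original, N=cursor N): 1 . . 2 . . 3 .
Index 0: author = 1

Answer: cursor 1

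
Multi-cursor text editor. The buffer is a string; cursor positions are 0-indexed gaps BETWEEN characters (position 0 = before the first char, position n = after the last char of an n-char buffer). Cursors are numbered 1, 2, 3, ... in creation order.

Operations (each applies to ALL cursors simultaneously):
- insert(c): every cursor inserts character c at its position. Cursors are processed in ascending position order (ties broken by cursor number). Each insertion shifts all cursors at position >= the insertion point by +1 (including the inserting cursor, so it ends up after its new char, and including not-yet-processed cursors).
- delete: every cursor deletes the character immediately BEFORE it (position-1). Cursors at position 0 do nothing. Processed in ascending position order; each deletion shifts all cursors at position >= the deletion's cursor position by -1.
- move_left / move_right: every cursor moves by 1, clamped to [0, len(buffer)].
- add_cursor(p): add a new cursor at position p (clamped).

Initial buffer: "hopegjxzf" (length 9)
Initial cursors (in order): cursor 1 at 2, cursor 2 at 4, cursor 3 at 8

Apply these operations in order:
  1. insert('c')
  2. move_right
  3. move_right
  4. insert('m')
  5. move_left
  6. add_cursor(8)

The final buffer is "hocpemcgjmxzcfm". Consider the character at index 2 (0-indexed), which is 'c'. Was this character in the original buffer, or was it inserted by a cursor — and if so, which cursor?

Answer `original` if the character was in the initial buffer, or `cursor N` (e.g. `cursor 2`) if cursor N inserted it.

After op 1 (insert('c')): buffer="hocpecgjxzcf" (len 12), cursors c1@3 c2@6 c3@11, authorship ..1..2....3.
After op 2 (move_right): buffer="hocpecgjxzcf" (len 12), cursors c1@4 c2@7 c3@12, authorship ..1..2....3.
After op 3 (move_right): buffer="hocpecgjxzcf" (len 12), cursors c1@5 c2@8 c3@12, authorship ..1..2....3.
After op 4 (insert('m')): buffer="hocpemcgjmxzcfm" (len 15), cursors c1@6 c2@10 c3@15, authorship ..1..12..2..3.3
After op 5 (move_left): buffer="hocpemcgjmxzcfm" (len 15), cursors c1@5 c2@9 c3@14, authorship ..1..12..2..3.3
After op 6 (add_cursor(8)): buffer="hocpemcgjmxzcfm" (len 15), cursors c1@5 c4@8 c2@9 c3@14, authorship ..1..12..2..3.3
Authorship (.=original, N=cursor N): . . 1 . . 1 2 . . 2 . . 3 . 3
Index 2: author = 1

Answer: cursor 1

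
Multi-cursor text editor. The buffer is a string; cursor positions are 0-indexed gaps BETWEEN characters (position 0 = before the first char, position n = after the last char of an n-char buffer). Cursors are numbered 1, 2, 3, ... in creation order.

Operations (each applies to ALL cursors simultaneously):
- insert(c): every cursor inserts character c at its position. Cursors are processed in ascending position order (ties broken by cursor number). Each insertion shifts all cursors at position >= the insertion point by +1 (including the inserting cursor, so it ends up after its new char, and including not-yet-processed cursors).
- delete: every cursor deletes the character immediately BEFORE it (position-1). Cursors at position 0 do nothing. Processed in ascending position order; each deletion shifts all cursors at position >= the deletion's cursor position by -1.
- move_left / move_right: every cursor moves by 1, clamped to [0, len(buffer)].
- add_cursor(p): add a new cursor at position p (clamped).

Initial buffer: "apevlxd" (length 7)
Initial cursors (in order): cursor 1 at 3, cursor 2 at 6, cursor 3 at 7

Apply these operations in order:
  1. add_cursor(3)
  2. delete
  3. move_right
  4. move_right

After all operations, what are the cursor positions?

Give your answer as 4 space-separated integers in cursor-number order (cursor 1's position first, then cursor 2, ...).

Answer: 3 3 3 3

Derivation:
After op 1 (add_cursor(3)): buffer="apevlxd" (len 7), cursors c1@3 c4@3 c2@6 c3@7, authorship .......
After op 2 (delete): buffer="avl" (len 3), cursors c1@1 c4@1 c2@3 c3@3, authorship ...
After op 3 (move_right): buffer="avl" (len 3), cursors c1@2 c4@2 c2@3 c3@3, authorship ...
After op 4 (move_right): buffer="avl" (len 3), cursors c1@3 c2@3 c3@3 c4@3, authorship ...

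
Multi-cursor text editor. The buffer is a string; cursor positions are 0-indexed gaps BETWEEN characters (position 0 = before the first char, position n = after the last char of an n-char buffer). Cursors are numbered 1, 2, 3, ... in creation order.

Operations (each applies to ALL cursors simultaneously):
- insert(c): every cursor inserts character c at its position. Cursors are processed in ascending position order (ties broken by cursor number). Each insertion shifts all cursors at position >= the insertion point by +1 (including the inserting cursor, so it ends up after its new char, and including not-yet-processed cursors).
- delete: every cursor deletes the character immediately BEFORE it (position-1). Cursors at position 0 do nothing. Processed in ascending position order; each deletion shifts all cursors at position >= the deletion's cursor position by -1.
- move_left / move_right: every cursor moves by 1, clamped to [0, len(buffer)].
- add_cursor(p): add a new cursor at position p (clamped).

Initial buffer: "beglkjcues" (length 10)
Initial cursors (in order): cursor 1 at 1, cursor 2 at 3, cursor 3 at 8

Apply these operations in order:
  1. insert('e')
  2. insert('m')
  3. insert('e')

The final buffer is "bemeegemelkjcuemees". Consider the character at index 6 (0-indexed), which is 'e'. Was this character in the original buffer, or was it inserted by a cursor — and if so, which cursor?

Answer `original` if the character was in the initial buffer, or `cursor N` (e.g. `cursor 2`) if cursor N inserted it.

After op 1 (insert('e')): buffer="beegelkjcuees" (len 13), cursors c1@2 c2@5 c3@11, authorship .1..2.....3..
After op 2 (insert('m')): buffer="bemegemlkjcuemes" (len 16), cursors c1@3 c2@7 c3@14, authorship .11..22.....33..
After op 3 (insert('e')): buffer="bemeegemelkjcuemees" (len 19), cursors c1@4 c2@9 c3@17, authorship .111..222.....333..
Authorship (.=original, N=cursor N): . 1 1 1 . . 2 2 2 . . . . . 3 3 3 . .
Index 6: author = 2

Answer: cursor 2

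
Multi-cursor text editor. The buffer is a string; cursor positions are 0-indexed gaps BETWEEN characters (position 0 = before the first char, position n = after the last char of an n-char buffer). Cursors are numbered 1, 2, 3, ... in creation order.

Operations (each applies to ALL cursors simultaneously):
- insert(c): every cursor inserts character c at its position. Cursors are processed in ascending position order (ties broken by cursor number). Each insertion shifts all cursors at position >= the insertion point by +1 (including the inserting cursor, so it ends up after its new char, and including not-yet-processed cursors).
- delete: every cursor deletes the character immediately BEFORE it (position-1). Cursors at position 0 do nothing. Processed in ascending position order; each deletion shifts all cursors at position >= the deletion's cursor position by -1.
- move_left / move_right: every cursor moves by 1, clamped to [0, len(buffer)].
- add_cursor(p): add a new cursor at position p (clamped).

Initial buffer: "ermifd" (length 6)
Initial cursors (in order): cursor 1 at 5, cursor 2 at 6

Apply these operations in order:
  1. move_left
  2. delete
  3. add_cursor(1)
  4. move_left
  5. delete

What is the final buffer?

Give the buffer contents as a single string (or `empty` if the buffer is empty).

Answer: md

Derivation:
After op 1 (move_left): buffer="ermifd" (len 6), cursors c1@4 c2@5, authorship ......
After op 2 (delete): buffer="ermd" (len 4), cursors c1@3 c2@3, authorship ....
After op 3 (add_cursor(1)): buffer="ermd" (len 4), cursors c3@1 c1@3 c2@3, authorship ....
After op 4 (move_left): buffer="ermd" (len 4), cursors c3@0 c1@2 c2@2, authorship ....
After op 5 (delete): buffer="md" (len 2), cursors c1@0 c2@0 c3@0, authorship ..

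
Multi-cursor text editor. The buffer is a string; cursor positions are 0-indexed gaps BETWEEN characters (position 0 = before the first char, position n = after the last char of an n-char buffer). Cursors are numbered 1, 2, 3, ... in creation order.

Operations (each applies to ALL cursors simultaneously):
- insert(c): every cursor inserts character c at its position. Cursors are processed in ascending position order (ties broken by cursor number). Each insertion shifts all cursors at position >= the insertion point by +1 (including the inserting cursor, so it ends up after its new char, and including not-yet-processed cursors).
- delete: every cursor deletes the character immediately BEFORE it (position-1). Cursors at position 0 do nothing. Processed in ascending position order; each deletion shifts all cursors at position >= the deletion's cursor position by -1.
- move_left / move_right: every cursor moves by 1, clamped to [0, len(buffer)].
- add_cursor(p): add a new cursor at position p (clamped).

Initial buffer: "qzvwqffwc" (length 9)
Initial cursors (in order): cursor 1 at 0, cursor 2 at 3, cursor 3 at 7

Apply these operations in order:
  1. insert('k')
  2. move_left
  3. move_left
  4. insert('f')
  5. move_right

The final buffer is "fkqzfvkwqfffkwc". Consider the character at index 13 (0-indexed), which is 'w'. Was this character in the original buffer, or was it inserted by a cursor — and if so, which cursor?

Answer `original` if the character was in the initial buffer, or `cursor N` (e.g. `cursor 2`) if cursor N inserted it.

Answer: original

Derivation:
After op 1 (insert('k')): buffer="kqzvkwqffkwc" (len 12), cursors c1@1 c2@5 c3@10, authorship 1...2....3..
After op 2 (move_left): buffer="kqzvkwqffkwc" (len 12), cursors c1@0 c2@4 c3@9, authorship 1...2....3..
After op 3 (move_left): buffer="kqzvkwqffkwc" (len 12), cursors c1@0 c2@3 c3@8, authorship 1...2....3..
After op 4 (insert('f')): buffer="fkqzfvkwqfffkwc" (len 15), cursors c1@1 c2@5 c3@11, authorship 11..2.2...3.3..
After op 5 (move_right): buffer="fkqzfvkwqfffkwc" (len 15), cursors c1@2 c2@6 c3@12, authorship 11..2.2...3.3..
Authorship (.=original, N=cursor N): 1 1 . . 2 . 2 . . . 3 . 3 . .
Index 13: author = original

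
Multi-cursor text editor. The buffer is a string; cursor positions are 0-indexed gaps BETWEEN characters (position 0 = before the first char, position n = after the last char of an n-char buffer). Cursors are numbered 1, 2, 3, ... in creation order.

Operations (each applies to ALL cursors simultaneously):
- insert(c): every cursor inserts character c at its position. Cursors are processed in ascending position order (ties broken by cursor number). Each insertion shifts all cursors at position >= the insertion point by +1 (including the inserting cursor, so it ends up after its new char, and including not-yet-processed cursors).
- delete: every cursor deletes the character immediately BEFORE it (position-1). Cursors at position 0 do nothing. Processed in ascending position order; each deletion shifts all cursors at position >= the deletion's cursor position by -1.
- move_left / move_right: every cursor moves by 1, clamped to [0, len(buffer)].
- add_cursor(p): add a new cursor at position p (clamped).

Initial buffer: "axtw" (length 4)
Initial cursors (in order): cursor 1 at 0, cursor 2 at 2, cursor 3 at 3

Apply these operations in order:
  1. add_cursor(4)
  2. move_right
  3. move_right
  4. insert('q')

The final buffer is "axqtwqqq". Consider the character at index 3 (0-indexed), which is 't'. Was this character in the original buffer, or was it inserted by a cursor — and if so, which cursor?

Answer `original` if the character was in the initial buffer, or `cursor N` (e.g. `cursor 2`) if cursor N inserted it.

After op 1 (add_cursor(4)): buffer="axtw" (len 4), cursors c1@0 c2@2 c3@3 c4@4, authorship ....
After op 2 (move_right): buffer="axtw" (len 4), cursors c1@1 c2@3 c3@4 c4@4, authorship ....
After op 3 (move_right): buffer="axtw" (len 4), cursors c1@2 c2@4 c3@4 c4@4, authorship ....
After op 4 (insert('q')): buffer="axqtwqqq" (len 8), cursors c1@3 c2@8 c3@8 c4@8, authorship ..1..234
Authorship (.=original, N=cursor N): . . 1 . . 2 3 4
Index 3: author = original

Answer: original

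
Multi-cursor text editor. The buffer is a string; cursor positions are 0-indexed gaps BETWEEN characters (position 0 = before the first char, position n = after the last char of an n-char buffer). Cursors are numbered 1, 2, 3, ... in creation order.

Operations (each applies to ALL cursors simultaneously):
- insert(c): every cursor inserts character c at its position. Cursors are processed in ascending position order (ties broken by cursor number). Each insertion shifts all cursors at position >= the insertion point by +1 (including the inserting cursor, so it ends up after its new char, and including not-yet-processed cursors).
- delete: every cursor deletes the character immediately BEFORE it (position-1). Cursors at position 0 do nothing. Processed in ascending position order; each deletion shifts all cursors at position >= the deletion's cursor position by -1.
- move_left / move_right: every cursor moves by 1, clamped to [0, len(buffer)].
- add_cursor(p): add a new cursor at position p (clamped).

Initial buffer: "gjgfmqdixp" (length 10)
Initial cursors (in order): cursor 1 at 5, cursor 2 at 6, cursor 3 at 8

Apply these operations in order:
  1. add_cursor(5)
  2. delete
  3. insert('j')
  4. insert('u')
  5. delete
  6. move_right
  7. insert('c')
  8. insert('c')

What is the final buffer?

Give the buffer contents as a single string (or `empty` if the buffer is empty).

After op 1 (add_cursor(5)): buffer="gjgfmqdixp" (len 10), cursors c1@5 c4@5 c2@6 c3@8, authorship ..........
After op 2 (delete): buffer="gjgdxp" (len 6), cursors c1@3 c2@3 c4@3 c3@4, authorship ......
After op 3 (insert('j')): buffer="gjgjjjdjxp" (len 10), cursors c1@6 c2@6 c4@6 c3@8, authorship ...124.3..
After op 4 (insert('u')): buffer="gjgjjjuuudjuxp" (len 14), cursors c1@9 c2@9 c4@9 c3@12, authorship ...124124.33..
After op 5 (delete): buffer="gjgjjjdjxp" (len 10), cursors c1@6 c2@6 c4@6 c3@8, authorship ...124.3..
After op 6 (move_right): buffer="gjgjjjdjxp" (len 10), cursors c1@7 c2@7 c4@7 c3@9, authorship ...124.3..
After op 7 (insert('c')): buffer="gjgjjjdcccjxcp" (len 14), cursors c1@10 c2@10 c4@10 c3@13, authorship ...124.1243.3.
After op 8 (insert('c')): buffer="gjgjjjdccccccjxccp" (len 18), cursors c1@13 c2@13 c4@13 c3@17, authorship ...124.1241243.33.

Answer: gjgjjjdccccccjxccp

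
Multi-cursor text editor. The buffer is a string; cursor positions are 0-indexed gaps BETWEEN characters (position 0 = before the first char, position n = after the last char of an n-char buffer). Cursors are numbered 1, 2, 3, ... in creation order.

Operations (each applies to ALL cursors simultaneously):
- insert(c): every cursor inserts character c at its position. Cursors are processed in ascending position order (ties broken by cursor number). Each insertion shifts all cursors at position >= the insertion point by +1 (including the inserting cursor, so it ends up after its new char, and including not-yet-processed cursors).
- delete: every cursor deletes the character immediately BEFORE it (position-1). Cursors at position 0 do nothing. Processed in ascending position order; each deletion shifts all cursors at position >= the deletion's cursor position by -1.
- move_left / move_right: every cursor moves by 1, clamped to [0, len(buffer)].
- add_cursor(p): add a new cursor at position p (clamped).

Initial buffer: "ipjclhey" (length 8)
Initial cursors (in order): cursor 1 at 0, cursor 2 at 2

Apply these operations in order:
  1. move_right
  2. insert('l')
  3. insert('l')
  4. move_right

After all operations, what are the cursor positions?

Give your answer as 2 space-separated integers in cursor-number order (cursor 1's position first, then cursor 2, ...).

After op 1 (move_right): buffer="ipjclhey" (len 8), cursors c1@1 c2@3, authorship ........
After op 2 (insert('l')): buffer="ilpjlclhey" (len 10), cursors c1@2 c2@5, authorship .1..2.....
After op 3 (insert('l')): buffer="illpjllclhey" (len 12), cursors c1@3 c2@7, authorship .11..22.....
After op 4 (move_right): buffer="illpjllclhey" (len 12), cursors c1@4 c2@8, authorship .11..22.....

Answer: 4 8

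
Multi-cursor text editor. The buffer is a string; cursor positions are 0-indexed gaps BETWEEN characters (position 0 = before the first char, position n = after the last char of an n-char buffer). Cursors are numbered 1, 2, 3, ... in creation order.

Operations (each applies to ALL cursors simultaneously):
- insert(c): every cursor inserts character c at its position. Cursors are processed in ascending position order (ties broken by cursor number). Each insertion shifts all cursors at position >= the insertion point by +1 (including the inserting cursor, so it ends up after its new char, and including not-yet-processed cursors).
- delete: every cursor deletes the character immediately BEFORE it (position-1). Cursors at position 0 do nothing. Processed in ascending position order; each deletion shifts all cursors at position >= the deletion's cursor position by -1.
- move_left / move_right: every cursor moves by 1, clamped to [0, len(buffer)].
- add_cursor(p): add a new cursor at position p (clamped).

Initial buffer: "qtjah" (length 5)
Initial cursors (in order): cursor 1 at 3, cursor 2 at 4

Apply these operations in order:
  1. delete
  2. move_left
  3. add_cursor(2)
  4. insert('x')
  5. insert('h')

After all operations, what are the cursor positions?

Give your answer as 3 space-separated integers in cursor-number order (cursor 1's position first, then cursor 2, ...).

After op 1 (delete): buffer="qth" (len 3), cursors c1@2 c2@2, authorship ...
After op 2 (move_left): buffer="qth" (len 3), cursors c1@1 c2@1, authorship ...
After op 3 (add_cursor(2)): buffer="qth" (len 3), cursors c1@1 c2@1 c3@2, authorship ...
After op 4 (insert('x')): buffer="qxxtxh" (len 6), cursors c1@3 c2@3 c3@5, authorship .12.3.
After op 5 (insert('h')): buffer="qxxhhtxhh" (len 9), cursors c1@5 c2@5 c3@8, authorship .1212.33.

Answer: 5 5 8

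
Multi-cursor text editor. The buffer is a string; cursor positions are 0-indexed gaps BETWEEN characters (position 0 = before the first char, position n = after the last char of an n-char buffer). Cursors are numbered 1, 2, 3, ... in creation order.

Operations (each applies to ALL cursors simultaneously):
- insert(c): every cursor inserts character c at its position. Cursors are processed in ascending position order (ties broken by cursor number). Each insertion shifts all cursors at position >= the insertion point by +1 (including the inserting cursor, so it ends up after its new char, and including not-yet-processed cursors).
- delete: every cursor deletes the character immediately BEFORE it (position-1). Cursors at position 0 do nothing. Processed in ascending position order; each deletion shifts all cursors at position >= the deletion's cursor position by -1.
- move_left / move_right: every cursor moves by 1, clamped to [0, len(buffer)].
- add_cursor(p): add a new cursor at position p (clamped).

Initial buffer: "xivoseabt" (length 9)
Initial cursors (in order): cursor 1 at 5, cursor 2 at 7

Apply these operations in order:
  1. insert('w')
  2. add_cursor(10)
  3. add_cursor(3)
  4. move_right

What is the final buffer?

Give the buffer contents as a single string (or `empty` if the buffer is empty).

Answer: xivosweawbt

Derivation:
After op 1 (insert('w')): buffer="xivosweawbt" (len 11), cursors c1@6 c2@9, authorship .....1..2..
After op 2 (add_cursor(10)): buffer="xivosweawbt" (len 11), cursors c1@6 c2@9 c3@10, authorship .....1..2..
After op 3 (add_cursor(3)): buffer="xivosweawbt" (len 11), cursors c4@3 c1@6 c2@9 c3@10, authorship .....1..2..
After op 4 (move_right): buffer="xivosweawbt" (len 11), cursors c4@4 c1@7 c2@10 c3@11, authorship .....1..2..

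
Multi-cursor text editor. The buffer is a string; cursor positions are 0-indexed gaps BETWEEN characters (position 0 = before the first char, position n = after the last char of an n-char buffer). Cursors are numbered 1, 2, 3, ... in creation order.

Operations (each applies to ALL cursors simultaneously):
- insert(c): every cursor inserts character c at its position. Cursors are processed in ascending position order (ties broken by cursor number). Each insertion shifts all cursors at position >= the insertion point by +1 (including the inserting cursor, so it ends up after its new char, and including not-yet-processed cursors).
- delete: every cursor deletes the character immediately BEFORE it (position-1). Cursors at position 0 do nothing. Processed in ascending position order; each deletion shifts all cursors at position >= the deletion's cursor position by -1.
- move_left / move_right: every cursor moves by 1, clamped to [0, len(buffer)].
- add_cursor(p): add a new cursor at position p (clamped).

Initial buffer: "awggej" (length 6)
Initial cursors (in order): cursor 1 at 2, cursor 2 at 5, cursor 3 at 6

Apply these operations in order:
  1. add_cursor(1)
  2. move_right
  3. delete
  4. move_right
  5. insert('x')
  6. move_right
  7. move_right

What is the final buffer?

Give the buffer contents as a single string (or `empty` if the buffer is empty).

Answer: agxxxx

Derivation:
After op 1 (add_cursor(1)): buffer="awggej" (len 6), cursors c4@1 c1@2 c2@5 c3@6, authorship ......
After op 2 (move_right): buffer="awggej" (len 6), cursors c4@2 c1@3 c2@6 c3@6, authorship ......
After op 3 (delete): buffer="ag" (len 2), cursors c1@1 c4@1 c2@2 c3@2, authorship ..
After op 4 (move_right): buffer="ag" (len 2), cursors c1@2 c2@2 c3@2 c4@2, authorship ..
After op 5 (insert('x')): buffer="agxxxx" (len 6), cursors c1@6 c2@6 c3@6 c4@6, authorship ..1234
After op 6 (move_right): buffer="agxxxx" (len 6), cursors c1@6 c2@6 c3@6 c4@6, authorship ..1234
After op 7 (move_right): buffer="agxxxx" (len 6), cursors c1@6 c2@6 c3@6 c4@6, authorship ..1234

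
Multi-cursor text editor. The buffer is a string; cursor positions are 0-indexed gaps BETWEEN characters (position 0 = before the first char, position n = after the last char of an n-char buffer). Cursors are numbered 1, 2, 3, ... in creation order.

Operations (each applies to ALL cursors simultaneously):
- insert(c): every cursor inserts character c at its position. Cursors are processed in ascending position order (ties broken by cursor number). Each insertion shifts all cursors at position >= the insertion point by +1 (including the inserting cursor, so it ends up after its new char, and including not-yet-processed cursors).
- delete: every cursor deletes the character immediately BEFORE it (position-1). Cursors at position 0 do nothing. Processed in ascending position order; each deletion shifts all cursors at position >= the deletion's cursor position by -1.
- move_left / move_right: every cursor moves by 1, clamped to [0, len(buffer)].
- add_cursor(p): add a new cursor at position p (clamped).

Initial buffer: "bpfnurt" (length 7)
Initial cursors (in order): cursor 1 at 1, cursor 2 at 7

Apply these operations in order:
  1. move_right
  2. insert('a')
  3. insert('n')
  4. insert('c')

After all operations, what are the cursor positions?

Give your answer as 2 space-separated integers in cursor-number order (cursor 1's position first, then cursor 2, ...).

Answer: 5 13

Derivation:
After op 1 (move_right): buffer="bpfnurt" (len 7), cursors c1@2 c2@7, authorship .......
After op 2 (insert('a')): buffer="bpafnurta" (len 9), cursors c1@3 c2@9, authorship ..1.....2
After op 3 (insert('n')): buffer="bpanfnurtan" (len 11), cursors c1@4 c2@11, authorship ..11.....22
After op 4 (insert('c')): buffer="bpancfnurtanc" (len 13), cursors c1@5 c2@13, authorship ..111.....222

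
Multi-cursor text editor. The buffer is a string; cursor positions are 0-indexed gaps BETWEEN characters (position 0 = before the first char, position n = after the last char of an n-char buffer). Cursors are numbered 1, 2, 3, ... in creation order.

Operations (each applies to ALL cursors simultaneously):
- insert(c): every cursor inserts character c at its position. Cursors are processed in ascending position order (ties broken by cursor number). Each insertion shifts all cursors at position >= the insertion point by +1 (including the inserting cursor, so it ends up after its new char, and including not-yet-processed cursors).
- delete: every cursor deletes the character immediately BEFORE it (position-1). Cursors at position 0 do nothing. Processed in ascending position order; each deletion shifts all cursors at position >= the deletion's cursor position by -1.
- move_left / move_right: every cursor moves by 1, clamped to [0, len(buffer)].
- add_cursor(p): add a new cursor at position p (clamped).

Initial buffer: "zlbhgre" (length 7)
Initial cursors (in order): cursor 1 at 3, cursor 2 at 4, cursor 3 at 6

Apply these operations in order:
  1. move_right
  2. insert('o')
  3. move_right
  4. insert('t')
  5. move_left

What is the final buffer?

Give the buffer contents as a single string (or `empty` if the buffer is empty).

After op 1 (move_right): buffer="zlbhgre" (len 7), cursors c1@4 c2@5 c3@7, authorship .......
After op 2 (insert('o')): buffer="zlbhogoreo" (len 10), cursors c1@5 c2@7 c3@10, authorship ....1.2..3
After op 3 (move_right): buffer="zlbhogoreo" (len 10), cursors c1@6 c2@8 c3@10, authorship ....1.2..3
After op 4 (insert('t')): buffer="zlbhogtorteot" (len 13), cursors c1@7 c2@10 c3@13, authorship ....1.12.2.33
After op 5 (move_left): buffer="zlbhogtorteot" (len 13), cursors c1@6 c2@9 c3@12, authorship ....1.12.2.33

Answer: zlbhogtorteot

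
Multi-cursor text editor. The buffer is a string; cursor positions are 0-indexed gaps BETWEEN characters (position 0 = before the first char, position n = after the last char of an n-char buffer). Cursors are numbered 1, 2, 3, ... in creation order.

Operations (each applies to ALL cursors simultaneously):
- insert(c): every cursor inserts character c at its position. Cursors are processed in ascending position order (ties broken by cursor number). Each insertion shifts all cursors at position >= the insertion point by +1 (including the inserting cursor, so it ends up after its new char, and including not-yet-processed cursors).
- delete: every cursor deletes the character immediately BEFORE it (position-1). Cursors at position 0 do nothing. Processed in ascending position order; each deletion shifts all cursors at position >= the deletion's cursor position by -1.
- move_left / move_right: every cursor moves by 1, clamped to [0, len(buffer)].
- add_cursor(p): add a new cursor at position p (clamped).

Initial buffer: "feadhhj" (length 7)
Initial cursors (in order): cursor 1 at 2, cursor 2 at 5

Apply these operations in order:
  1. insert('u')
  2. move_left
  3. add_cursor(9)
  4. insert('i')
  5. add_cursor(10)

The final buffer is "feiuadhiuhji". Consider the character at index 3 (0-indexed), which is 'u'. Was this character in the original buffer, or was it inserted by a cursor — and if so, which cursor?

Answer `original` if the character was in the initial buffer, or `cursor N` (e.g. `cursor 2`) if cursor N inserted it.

Answer: cursor 1

Derivation:
After op 1 (insert('u')): buffer="feuadhuhj" (len 9), cursors c1@3 c2@7, authorship ..1...2..
After op 2 (move_left): buffer="feuadhuhj" (len 9), cursors c1@2 c2@6, authorship ..1...2..
After op 3 (add_cursor(9)): buffer="feuadhuhj" (len 9), cursors c1@2 c2@6 c3@9, authorship ..1...2..
After op 4 (insert('i')): buffer="feiuadhiuhji" (len 12), cursors c1@3 c2@8 c3@12, authorship ..11...22..3
After op 5 (add_cursor(10)): buffer="feiuadhiuhji" (len 12), cursors c1@3 c2@8 c4@10 c3@12, authorship ..11...22..3
Authorship (.=original, N=cursor N): . . 1 1 . . . 2 2 . . 3
Index 3: author = 1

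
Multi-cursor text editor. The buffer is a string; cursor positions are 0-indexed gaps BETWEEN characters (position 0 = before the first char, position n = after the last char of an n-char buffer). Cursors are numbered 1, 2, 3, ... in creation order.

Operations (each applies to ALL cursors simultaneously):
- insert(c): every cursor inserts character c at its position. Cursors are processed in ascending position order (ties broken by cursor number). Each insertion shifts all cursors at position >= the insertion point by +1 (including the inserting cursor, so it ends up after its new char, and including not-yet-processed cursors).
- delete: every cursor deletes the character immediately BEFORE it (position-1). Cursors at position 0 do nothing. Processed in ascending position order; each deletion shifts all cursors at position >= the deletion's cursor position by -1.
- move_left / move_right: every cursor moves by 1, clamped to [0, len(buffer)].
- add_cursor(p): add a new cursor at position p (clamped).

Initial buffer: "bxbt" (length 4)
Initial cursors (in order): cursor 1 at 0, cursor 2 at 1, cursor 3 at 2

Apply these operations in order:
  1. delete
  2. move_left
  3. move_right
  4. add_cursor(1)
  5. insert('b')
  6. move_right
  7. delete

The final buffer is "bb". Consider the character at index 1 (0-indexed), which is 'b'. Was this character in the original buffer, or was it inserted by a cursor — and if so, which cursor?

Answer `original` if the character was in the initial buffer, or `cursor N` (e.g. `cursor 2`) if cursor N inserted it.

Answer: cursor 1

Derivation:
After op 1 (delete): buffer="bt" (len 2), cursors c1@0 c2@0 c3@0, authorship ..
After op 2 (move_left): buffer="bt" (len 2), cursors c1@0 c2@0 c3@0, authorship ..
After op 3 (move_right): buffer="bt" (len 2), cursors c1@1 c2@1 c3@1, authorship ..
After op 4 (add_cursor(1)): buffer="bt" (len 2), cursors c1@1 c2@1 c3@1 c4@1, authorship ..
After op 5 (insert('b')): buffer="bbbbbt" (len 6), cursors c1@5 c2@5 c3@5 c4@5, authorship .1234.
After op 6 (move_right): buffer="bbbbbt" (len 6), cursors c1@6 c2@6 c3@6 c4@6, authorship .1234.
After op 7 (delete): buffer="bb" (len 2), cursors c1@2 c2@2 c3@2 c4@2, authorship .1
Authorship (.=original, N=cursor N): . 1
Index 1: author = 1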